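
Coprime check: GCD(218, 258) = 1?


Euclidean algorithm:
258 = 1 * 218 + 40
218 = 5 * 40 + 18
40 = 2 * 18 + 4
18 = 4 * 4 + 2
4 = 2 * 2 + 0
GCD(218, 258) = 2

No, not coprime (GCD = 2)


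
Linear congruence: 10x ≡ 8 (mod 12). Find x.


GCD(10, 12) = 2 divides 8
Divide: 5x ≡ 4 (mod 6)
x ≡ 2 (mod 6)


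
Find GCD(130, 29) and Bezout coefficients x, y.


Tabular extended Euclidean (each row: r = 130*s + 29*t):
r=130, s=1, t=0
r=29, s=0, t=1
q=4: r=14, s=1, t=-4   [130*(1) + 29*(-4) = 14]
q=2: r=1, s=-2, t=9   [130*(-2) + 29*(9) = 1]
q=14: r=0, s=29, t=-130   [130*(29) + 29*(-130) = 0]
GCD = 1; from the row with r=1: x=-2, y=9
Check: 130*(-2) + 29*(9) = -260 + 261 = 1

GCD = 1, x = -2, y = 9


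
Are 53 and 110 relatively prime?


Euclidean algorithm:
110 = 2 * 53 + 4
53 = 13 * 4 + 1
4 = 4 * 1 + 0
GCD(53, 110) = 1

Yes, coprime (GCD = 1)


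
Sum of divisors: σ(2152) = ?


Divisors of 2152: 1, 2, 4, 8, 269, 538, 1076, 2152
Sum = 1 + 2 + 4 + 8 + 269 + 538 + 1076 + 2152 = 4050

σ(2152) = 4050


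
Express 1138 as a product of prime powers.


1138 / 2 = 569
569 / 569 = 1
1138 = 2 × 569


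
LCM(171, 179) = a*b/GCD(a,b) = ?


GCD(171, 179) = 1
LCM = 171*179/1 = 30609/1 = 30609

LCM = 30609


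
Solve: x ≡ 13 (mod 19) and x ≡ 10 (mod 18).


M = 19*18 = 342
M1 = M/19 = 18, M2 = M/18 = 19
M1^(-1) mod 19 = 18, M2^(-1) mod 18 = 1
x = 13*18*18 + 10*19*1 = 4402
4402 mod 342 = 298
Check: 298 mod 19 = 13 ✓, 298 mod 18 = 10 ✓

x ≡ 298 (mod 342)


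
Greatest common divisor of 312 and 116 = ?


312 = 2 * 116 + 80
116 = 1 * 80 + 36
80 = 2 * 36 + 8
36 = 4 * 8 + 4
8 = 2 * 4 + 0
GCD = 4


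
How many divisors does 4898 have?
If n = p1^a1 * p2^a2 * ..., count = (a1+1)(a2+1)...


4898 = 2^1 × 31^1 × 79^1
d(4898) = (1+1) × (1+1) × (1+1) = 8

8 divisors


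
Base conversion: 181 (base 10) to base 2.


181 (base 10) = 181 (decimal)
181 (decimal) = 10110101 (base 2)


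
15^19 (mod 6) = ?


15^1 mod 6 = 3
15^2 mod 6 = 3
15^3 mod 6 = 3
15^4 mod 6 = 3
15^5 mod 6 = 3
15^6 mod 6 = 3
15^7 mod 6 = 3
15^8 mod 6 = 3
15^9 mod 6 = 3
15^10 mod 6 = 3
15^11 mod 6 = 3
15^12 mod 6 = 3
15^13 mod 6 = 3
15^14 mod 6 = 3
15^15 mod 6 = 3
15^16 mod 6 = 3
15^17 mod 6 = 3
15^18 mod 6 = 3
15^19 mod 6 = 3


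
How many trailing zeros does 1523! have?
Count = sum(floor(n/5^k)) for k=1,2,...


floor(1523/5) = 304
floor(1523/25) = 60
floor(1523/125) = 12
floor(1523/625) = 2
Total = 378

378 trailing zeros


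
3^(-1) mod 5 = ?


Use the extended Euclidean algorithm on (5, 3); each row r = 5*s + 3*t:
r=5, s=1, t=0
r=3, s=0, t=1
q=1: r=2, s=1, t=-1   [5*(1) + 3*(-1) = 2]
q=1: r=1, s=-1, t=2   [5*(-1) + 3*(2) = 1]
q=2: r=0, s=3, t=-5   [5*(3) + 3*(-5) = 0]
GCD = 1 with t = 2, so 3*(2) ≡ 1 (mod 5)
Inverse = 2 mod 5 = 2
Check: 3 * 2 = 6 ≡ 1 (mod 5)

3^(-1) ≡ 2 (mod 5)


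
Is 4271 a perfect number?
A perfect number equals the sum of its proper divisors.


Proper divisors of 4271: 1
Sum = 1 = 1

No, 4271 is not perfect (1 ≠ 4271)


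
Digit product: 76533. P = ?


7 × 6 × 5 × 3 × 3 = 1890


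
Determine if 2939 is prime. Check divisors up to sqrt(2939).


Check divisors up to sqrt(2939) = 54.2125
No divisors found.
2939 is prime.

Yes, 2939 is prime


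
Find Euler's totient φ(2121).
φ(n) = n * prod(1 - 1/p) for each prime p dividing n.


2121 = 3 × 7 × 101
Prime factors: 3, 7, 101
φ(2121) = 2121 × (1-1/3) × (1-1/7) × (1-1/101)
= 2121 × 2/3 × 6/7 × 100/101 = 1200

φ(2121) = 1200


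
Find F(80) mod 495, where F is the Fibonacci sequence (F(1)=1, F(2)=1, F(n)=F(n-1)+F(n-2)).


F(k) mod 495 for k=1..80:
1, 1, 2, 3, 5, 8, 13, 21, 34, 55, 89, 144, 233, 377, 115, 492, 112, 109, 221, 330, 56, 386, 442, 333, 280, 118, 398, 21, 419, 440, 364, 309, 178, 487, 170, 162, 332, 494, 331, 330, 166, 1, 167, 168, 335, 8, 343, 351, 199, 55, 254, 309, 68, 377, 445, 327, 277, 109, 386, 0, 386, 386, 277, 168, 445, 118, 68, 186, 254, 440, 199, 144, 343, 487, 335, 327, 167, 494, 166, 165
F(80) mod 495 = 165


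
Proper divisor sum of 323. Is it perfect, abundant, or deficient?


Proper divisors: 1, 17, 19
Sum = 1 + 17 + 19 = 37
37 < 323 → deficient

s(323) = 37 (deficient)


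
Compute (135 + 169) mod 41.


135 + 169 = 304
304 mod 41 = 17


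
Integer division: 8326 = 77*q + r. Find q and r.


8326 = 77 * 108 + 10
Check: 8316 + 10 = 8326

q = 108, r = 10


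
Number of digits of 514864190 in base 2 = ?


514864190 in base 2 = 11110101100000011010000111110
Number of digits = 29

29 digits (base 2)


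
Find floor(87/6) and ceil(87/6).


87/6 = 14.5000
floor = 14
ceil = 15

floor = 14, ceil = 15


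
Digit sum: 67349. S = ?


6 + 7 + 3 + 4 + 9 = 29


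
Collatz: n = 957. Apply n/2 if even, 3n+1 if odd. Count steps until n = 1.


957 → 2872 → 1436 → 718 → 359 → 1078 → 539 → 1618 → 809 → 2428 → 1214 → 607 → 1822 → 911 → 2734 → 1367 → 4102 → 2051 → 6154 → 3077 → 9232 → 4616 → 2308 → 1154 → 577 → 1732 → 866 → 433 → 1300 → 650 → 325 → 976 → 488 → 244 → 122 → 61 → 184 → 92 → 46 → 23 → 70 → 35 → 106 → 53 → 160 → 80 → 40 → 20 → 10 → 5 → 16 → 8 → 4 → 2 → 1
Total steps = 54

54 steps


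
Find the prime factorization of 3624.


3624 / 2 = 1812
1812 / 2 = 906
906 / 2 = 453
453 / 3 = 151
151 / 151 = 1
3624 = 2^3 × 3 × 151


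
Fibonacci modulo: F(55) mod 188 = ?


F(k) mod 188 for k=1..55:
1, 1, 2, 3, 5, 8, 13, 21, 34, 55, 89, 144, 45, 1, 46, 47, 93, 140, 45, 185, 42, 39, 81, 120, 13, 133, 146, 91, 49, 140, 1, 141, 142, 95, 49, 144, 5, 149, 154, 115, 81, 8, 89, 97, 186, 95, 93, 0, 93, 93, 186, 91, 89, 180, 81
F(55) mod 188 = 81


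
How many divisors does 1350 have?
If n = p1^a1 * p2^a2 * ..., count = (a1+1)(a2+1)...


1350 = 2^1 × 3^3 × 5^2
d(1350) = (1+1) × (3+1) × (2+1) = 24

24 divisors


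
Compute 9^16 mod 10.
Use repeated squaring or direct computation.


9^1 mod 10 = 9
9^2 mod 10 = 1
9^3 mod 10 = 9
9^4 mod 10 = 1
9^5 mod 10 = 9
9^6 mod 10 = 1
9^7 mod 10 = 9
9^8 mod 10 = 1
9^9 mod 10 = 9
9^10 mod 10 = 1
9^11 mod 10 = 9
9^12 mod 10 = 1
9^13 mod 10 = 9
9^14 mod 10 = 1
9^15 mod 10 = 9
9^16 mod 10 = 1


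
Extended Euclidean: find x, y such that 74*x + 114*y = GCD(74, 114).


Tabular extended Euclidean (each row: r = 74*s + 114*t):
r=74, s=1, t=0
r=114, s=0, t=1
q=0: r=74, s=1, t=0   [74*(1) + 114*(0) = 74]
q=1: r=40, s=-1, t=1   [74*(-1) + 114*(1) = 40]
q=1: r=34, s=2, t=-1   [74*(2) + 114*(-1) = 34]
q=1: r=6, s=-3, t=2   [74*(-3) + 114*(2) = 6]
q=5: r=4, s=17, t=-11   [74*(17) + 114*(-11) = 4]
q=1: r=2, s=-20, t=13   [74*(-20) + 114*(13) = 2]
q=2: r=0, s=57, t=-37   [74*(57) + 114*(-37) = 0]
GCD = 2; from the row with r=2: x=-20, y=13
Check: 74*(-20) + 114*(13) = -1480 + 1482 = 2

GCD = 2, x = -20, y = 13


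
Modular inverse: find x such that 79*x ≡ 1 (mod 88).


Use the extended Euclidean algorithm on (88, 79); each row r = 88*s + 79*t:
r=88, s=1, t=0
r=79, s=0, t=1
q=1: r=9, s=1, t=-1   [88*(1) + 79*(-1) = 9]
q=8: r=7, s=-8, t=9   [88*(-8) + 79*(9) = 7]
q=1: r=2, s=9, t=-10   [88*(9) + 79*(-10) = 2]
q=3: r=1, s=-35, t=39   [88*(-35) + 79*(39) = 1]
q=2: r=0, s=79, t=-88   [88*(79) + 79*(-88) = 0]
GCD = 1 with t = 39, so 79*(39) ≡ 1 (mod 88)
Inverse = 39 mod 88 = 39
Check: 79 * 39 = 3081 ≡ 1 (mod 88)

79^(-1) ≡ 39 (mod 88)


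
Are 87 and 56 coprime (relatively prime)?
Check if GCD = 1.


Euclidean algorithm:
87 = 1 * 56 + 31
56 = 1 * 31 + 25
31 = 1 * 25 + 6
25 = 4 * 6 + 1
6 = 6 * 1 + 0
GCD(87, 56) = 1

Yes, coprime (GCD = 1)


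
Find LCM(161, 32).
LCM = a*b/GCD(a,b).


GCD(161, 32) = 1
LCM = 161*32/1 = 5152/1 = 5152

LCM = 5152


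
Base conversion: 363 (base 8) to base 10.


363 (base 8) = 243 (decimal)
243 (decimal) = 243 (base 10)


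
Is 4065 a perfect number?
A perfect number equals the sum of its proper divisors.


Proper divisors of 4065: 1, 3, 5, 15, 271, 813, 1355
Sum = 1 + 3 + 5 + 15 + 271 + 813 + 1355 = 2463

No, 4065 is not perfect (2463 ≠ 4065)


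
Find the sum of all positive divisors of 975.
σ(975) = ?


Divisors of 975: 1, 3, 5, 13, 15, 25, 39, 65, 75, 195, 325, 975
Sum = 1 + 3 + 5 + 13 + 15 + 25 + 39 + 65 + 75 + 195 + 325 + 975 = 1736

σ(975) = 1736


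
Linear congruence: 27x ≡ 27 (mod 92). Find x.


GCD(27, 92) = 1, unique solution
a^(-1) mod 92 = 75
x = 75 * 27 mod 92 = 1

x ≡ 1 (mod 92)


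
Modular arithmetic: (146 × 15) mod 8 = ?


146 × 15 = 2190
2190 mod 8 = 6


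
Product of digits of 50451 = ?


5 × 0 × 4 × 5 × 1 = 0


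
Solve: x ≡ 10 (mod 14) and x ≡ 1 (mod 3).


M = 14*3 = 42
M1 = M/14 = 3, M2 = M/3 = 14
M1^(-1) mod 14 = 5, M2^(-1) mod 3 = 2
x = 10*3*5 + 1*14*2 = 178
178 mod 42 = 10
Check: 10 mod 14 = 10 ✓, 10 mod 3 = 1 ✓

x ≡ 10 (mod 42)


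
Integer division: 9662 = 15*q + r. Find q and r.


9662 = 15 * 644 + 2
Check: 9660 + 2 = 9662

q = 644, r = 2


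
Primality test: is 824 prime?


824 / 2 = 412 (exact division)
824 is NOT prime.

No, 824 is not prime


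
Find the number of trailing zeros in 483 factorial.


floor(483/5) = 96
floor(483/25) = 19
floor(483/125) = 3
Total = 118

118 trailing zeros


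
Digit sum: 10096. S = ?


1 + 0 + 0 + 9 + 6 = 16


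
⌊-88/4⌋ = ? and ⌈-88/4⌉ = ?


-88/4 = -22.0000
floor = -22
ceil = -22

floor = -22, ceil = -22


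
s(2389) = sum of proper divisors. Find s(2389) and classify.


Proper divisors: 1
Sum = 1 = 1
1 < 2389 → deficient

s(2389) = 1 (deficient)


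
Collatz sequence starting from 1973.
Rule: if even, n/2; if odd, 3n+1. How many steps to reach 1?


1973 → 5920 → 2960 → 1480 → 740 → 370 → 185 → 556 → 278 → 139 → 418 → 209 → 628 → 314 → 157 → 472 → 236 → 118 → 59 → 178 → 89 → 268 → 134 → 67 → 202 → 101 → 304 → 152 → 76 → 38 → 19 → 58 → 29 → 88 → 44 → 22 → 11 → 34 → 17 → 52 → 26 → 13 → 40 → 20 → 10 → 5 → 16 → 8 → 4 → 2 → 1
Total steps = 50

50 steps


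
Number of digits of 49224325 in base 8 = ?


49224325 in base 8 = 273615205
Number of digits = 9

9 digits (base 8)


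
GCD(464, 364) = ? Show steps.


464 = 1 * 364 + 100
364 = 3 * 100 + 64
100 = 1 * 64 + 36
64 = 1 * 36 + 28
36 = 1 * 28 + 8
28 = 3 * 8 + 4
8 = 2 * 4 + 0
GCD = 4


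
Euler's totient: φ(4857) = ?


4857 = 3 × 1619
Prime factors: 3, 1619
φ(4857) = 4857 × (1-1/3) × (1-1/1619)
= 4857 × 2/3 × 1618/1619 = 3236

φ(4857) = 3236


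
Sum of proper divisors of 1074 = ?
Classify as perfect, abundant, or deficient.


Proper divisors: 1, 2, 3, 6, 179, 358, 537
Sum = 1 + 2 + 3 + 6 + 179 + 358 + 537 = 1086
1086 > 1074 → abundant

s(1074) = 1086 (abundant)


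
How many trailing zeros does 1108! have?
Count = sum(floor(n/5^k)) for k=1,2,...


floor(1108/5) = 221
floor(1108/25) = 44
floor(1108/125) = 8
floor(1108/625) = 1
Total = 274

274 trailing zeros


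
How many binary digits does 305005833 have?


305005833 in base 2 = 10010001011100000010100001001
Number of digits = 29

29 digits (base 2)


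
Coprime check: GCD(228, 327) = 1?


Euclidean algorithm:
327 = 1 * 228 + 99
228 = 2 * 99 + 30
99 = 3 * 30 + 9
30 = 3 * 9 + 3
9 = 3 * 3 + 0
GCD(228, 327) = 3

No, not coprime (GCD = 3)


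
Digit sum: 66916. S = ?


6 + 6 + 9 + 1 + 6 = 28


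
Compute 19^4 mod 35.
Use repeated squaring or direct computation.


19^1 mod 35 = 19
19^2 mod 35 = 11
19^3 mod 35 = 34
19^4 mod 35 = 16


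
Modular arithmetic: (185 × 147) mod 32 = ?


185 × 147 = 27195
27195 mod 32 = 27


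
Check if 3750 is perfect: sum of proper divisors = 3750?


Proper divisors of 3750: 1, 2, 3, 5, 6, 10, 15, 25, 30, 50, 75, 125, 150, 250, 375, 625, 750, 1250, 1875
Sum = 1 + 2 + 3 + 5 + 6 + 10 + 15 + 25 + 30 + 50 + 75 + 125 + 150 + 250 + 375 + 625 + 750 + 1250 + 1875 = 5622

No, 3750 is not perfect (5622 ≠ 3750)


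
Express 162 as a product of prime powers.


162 / 2 = 81
81 / 3 = 27
27 / 3 = 9
9 / 3 = 3
3 / 3 = 1
162 = 2 × 3^4


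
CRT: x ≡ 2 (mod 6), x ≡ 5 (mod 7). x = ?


M = 6*7 = 42
M1 = M/6 = 7, M2 = M/7 = 6
M1^(-1) mod 6 = 1, M2^(-1) mod 7 = 6
x = 2*7*1 + 5*6*6 = 194
194 mod 42 = 26
Check: 26 mod 6 = 2 ✓, 26 mod 7 = 5 ✓

x ≡ 26 (mod 42)


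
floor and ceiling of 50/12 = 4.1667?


50/12 = 4.1667
floor = 4
ceil = 5

floor = 4, ceil = 5


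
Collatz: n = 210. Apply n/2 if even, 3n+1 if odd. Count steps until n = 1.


210 → 105 → 316 → 158 → 79 → 238 → 119 → 358 → 179 → 538 → 269 → 808 → 404 → 202 → 101 → 304 → 152 → 76 → 38 → 19 → 58 → 29 → 88 → 44 → 22 → 11 → 34 → 17 → 52 → 26 → 13 → 40 → 20 → 10 → 5 → 16 → 8 → 4 → 2 → 1
Total steps = 39

39 steps


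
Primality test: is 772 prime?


772 / 2 = 386 (exact division)
772 is NOT prime.

No, 772 is not prime


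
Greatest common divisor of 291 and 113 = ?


291 = 2 * 113 + 65
113 = 1 * 65 + 48
65 = 1 * 48 + 17
48 = 2 * 17 + 14
17 = 1 * 14 + 3
14 = 4 * 3 + 2
3 = 1 * 2 + 1
2 = 2 * 1 + 0
GCD = 1


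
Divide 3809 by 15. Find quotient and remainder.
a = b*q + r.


3809 = 15 * 253 + 14
Check: 3795 + 14 = 3809

q = 253, r = 14


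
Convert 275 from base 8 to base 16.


275 (base 8) = 189 (decimal)
189 (decimal) = BD (base 16)


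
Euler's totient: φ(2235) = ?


2235 = 3 × 5 × 149
Prime factors: 3, 5, 149
φ(2235) = 2235 × (1-1/3) × (1-1/5) × (1-1/149)
= 2235 × 2/3 × 4/5 × 148/149 = 1184

φ(2235) = 1184


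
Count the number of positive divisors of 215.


215 = 5^1 × 43^1
d(215) = (1+1) × (1+1) = 4

4 divisors


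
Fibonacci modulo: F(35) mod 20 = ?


F(k) mod 20 for k=1..35:
1, 1, 2, 3, 5, 8, 13, 1, 14, 15, 9, 4, 13, 17, 10, 7, 17, 4, 1, 5, 6, 11, 17, 8, 5, 13, 18, 11, 9, 0, 9, 9, 18, 7, 5
F(35) mod 20 = 5


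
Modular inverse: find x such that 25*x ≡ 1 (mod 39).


Use the extended Euclidean algorithm on (39, 25); each row r = 39*s + 25*t:
r=39, s=1, t=0
r=25, s=0, t=1
q=1: r=14, s=1, t=-1   [39*(1) + 25*(-1) = 14]
q=1: r=11, s=-1, t=2   [39*(-1) + 25*(2) = 11]
q=1: r=3, s=2, t=-3   [39*(2) + 25*(-3) = 3]
q=3: r=2, s=-7, t=11   [39*(-7) + 25*(11) = 2]
q=1: r=1, s=9, t=-14   [39*(9) + 25*(-14) = 1]
q=2: r=0, s=-25, t=39   [39*(-25) + 25*(39) = 0]
GCD = 1 with t = -14, so 25*(-14) ≡ 1 (mod 39)
Inverse = -14 mod 39 = 25
Check: 25 * 25 = 625 ≡ 1 (mod 39)

25^(-1) ≡ 25 (mod 39)


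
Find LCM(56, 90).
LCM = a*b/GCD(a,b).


GCD(56, 90) = 2
LCM = 56*90/2 = 5040/2 = 2520

LCM = 2520


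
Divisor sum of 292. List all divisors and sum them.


Divisors of 292: 1, 2, 4, 73, 146, 292
Sum = 1 + 2 + 4 + 73 + 146 + 292 = 518

σ(292) = 518


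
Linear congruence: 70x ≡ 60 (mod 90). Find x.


GCD(70, 90) = 10 divides 60
Divide: 7x ≡ 6 (mod 9)
x ≡ 6 (mod 9)


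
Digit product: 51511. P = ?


5 × 1 × 5 × 1 × 1 = 25


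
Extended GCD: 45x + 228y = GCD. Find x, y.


Tabular extended Euclidean (each row: r = 45*s + 228*t):
r=45, s=1, t=0
r=228, s=0, t=1
q=0: r=45, s=1, t=0   [45*(1) + 228*(0) = 45]
q=5: r=3, s=-5, t=1   [45*(-5) + 228*(1) = 3]
q=15: r=0, s=76, t=-15   [45*(76) + 228*(-15) = 0]
GCD = 3; from the row with r=3: x=-5, y=1
Check: 45*(-5) + 228*(1) = -225 + 228 = 3

GCD = 3, x = -5, y = 1


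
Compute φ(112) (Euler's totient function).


112 = 2^4 × 7
Prime factors: 2, 7
φ(112) = 112 × (1-1/2) × (1-1/7)
= 112 × 1/2 × 6/7 = 48

φ(112) = 48


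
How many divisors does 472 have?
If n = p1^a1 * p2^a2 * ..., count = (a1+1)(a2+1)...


472 = 2^3 × 59^1
d(472) = (3+1) × (1+1) = 8

8 divisors


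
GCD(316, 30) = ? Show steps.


316 = 10 * 30 + 16
30 = 1 * 16 + 14
16 = 1 * 14 + 2
14 = 7 * 2 + 0
GCD = 2


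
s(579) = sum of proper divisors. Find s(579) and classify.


Proper divisors: 1, 3, 193
Sum = 1 + 3 + 193 = 197
197 < 579 → deficient

s(579) = 197 (deficient)


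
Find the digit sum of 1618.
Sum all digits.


1 + 6 + 1 + 8 = 16


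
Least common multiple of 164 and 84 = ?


GCD(164, 84) = 4
LCM = 164*84/4 = 13776/4 = 3444

LCM = 3444


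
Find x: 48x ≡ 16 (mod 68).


GCD(48, 68) = 4 divides 16
Divide: 12x ≡ 4 (mod 17)
x ≡ 6 (mod 17)


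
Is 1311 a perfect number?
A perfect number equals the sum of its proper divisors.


Proper divisors of 1311: 1, 3, 19, 23, 57, 69, 437
Sum = 1 + 3 + 19 + 23 + 57 + 69 + 437 = 609

No, 1311 is not perfect (609 ≠ 1311)


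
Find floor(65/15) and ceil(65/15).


65/15 = 4.3333
floor = 4
ceil = 5

floor = 4, ceil = 5


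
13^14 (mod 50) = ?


13^1 mod 50 = 13
13^2 mod 50 = 19
13^3 mod 50 = 47
13^4 mod 50 = 11
13^5 mod 50 = 43
13^6 mod 50 = 9
13^7 mod 50 = 17
13^8 mod 50 = 21
13^9 mod 50 = 23
13^10 mod 50 = 49
13^11 mod 50 = 37
13^12 mod 50 = 31
13^13 mod 50 = 3
13^14 mod 50 = 39


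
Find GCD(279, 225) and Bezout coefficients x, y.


Tabular extended Euclidean (each row: r = 279*s + 225*t):
r=279, s=1, t=0
r=225, s=0, t=1
q=1: r=54, s=1, t=-1   [279*(1) + 225*(-1) = 54]
q=4: r=9, s=-4, t=5   [279*(-4) + 225*(5) = 9]
q=6: r=0, s=25, t=-31   [279*(25) + 225*(-31) = 0]
GCD = 9; from the row with r=9: x=-4, y=5
Check: 279*(-4) + 225*(5) = -1116 + 1125 = 9

GCD = 9, x = -4, y = 5


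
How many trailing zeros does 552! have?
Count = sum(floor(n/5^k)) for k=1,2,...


floor(552/5) = 110
floor(552/25) = 22
floor(552/125) = 4
Total = 136

136 trailing zeros


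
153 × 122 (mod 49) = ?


153 × 122 = 18666
18666 mod 49 = 46


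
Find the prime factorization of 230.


230 / 2 = 115
115 / 5 = 23
23 / 23 = 1
230 = 2 × 5 × 23


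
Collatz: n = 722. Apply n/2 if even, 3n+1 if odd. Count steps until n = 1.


722 → 361 → 1084 → 542 → 271 → 814 → 407 → 1222 → 611 → 1834 → 917 → 2752 → 1376 → 688 → 344 → 172 → 86 → 43 → 130 → 65 → 196 → 98 → 49 → 148 → 74 → 37 → 112 → 56 → 28 → 14 → 7 → 22 → 11 → 34 → 17 → 52 → 26 → 13 → 40 → 20 → 10 → 5 → 16 → 8 → 4 → 2 → 1
Total steps = 46

46 steps


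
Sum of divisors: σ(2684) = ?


Divisors of 2684: 1, 2, 4, 11, 22, 44, 61, 122, 244, 671, 1342, 2684
Sum = 1 + 2 + 4 + 11 + 22 + 44 + 61 + 122 + 244 + 671 + 1342 + 2684 = 5208

σ(2684) = 5208


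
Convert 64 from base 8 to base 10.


64 (base 8) = 52 (decimal)
52 (decimal) = 52 (base 10)


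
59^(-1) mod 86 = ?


Use the extended Euclidean algorithm on (86, 59); each row r = 86*s + 59*t:
r=86, s=1, t=0
r=59, s=0, t=1
q=1: r=27, s=1, t=-1   [86*(1) + 59*(-1) = 27]
q=2: r=5, s=-2, t=3   [86*(-2) + 59*(3) = 5]
q=5: r=2, s=11, t=-16   [86*(11) + 59*(-16) = 2]
q=2: r=1, s=-24, t=35   [86*(-24) + 59*(35) = 1]
q=2: r=0, s=59, t=-86   [86*(59) + 59*(-86) = 0]
GCD = 1 with t = 35, so 59*(35) ≡ 1 (mod 86)
Inverse = 35 mod 86 = 35
Check: 59 * 35 = 2065 ≡ 1 (mod 86)

59^(-1) ≡ 35 (mod 86)


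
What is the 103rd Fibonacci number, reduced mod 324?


F(k) mod 324 for k=1..103:
1, 1, 2, 3, 5, 8, 13, 21, 34, 55, 89, 144, 233, 53, 286, 15, 301, 316, 293, 285, 254, 215, 145, 36, 181, 217, 74, 291, 41, 8, 49, 57, 106, 163, 269, 108, 53, 161, 214, 51, 265, 316, 257, 249, 182, 107, 289, 72, 37, 109, 146, 255, 77, 8, 85, 93, 178, 271, 125, 72, 197, 269, 142, 87, 229, 316, 221, 213, 110, 323, 109, 108, 217, 1, 218, 219, 113, 8, 121, 129, 250, 55, 305, 36, 17, 53, 70, 123, 193, 316, 185, 177, 38, 215, 253, 144, 73, 217, 290, 183, 149, 8, 157
F(103) mod 324 = 157


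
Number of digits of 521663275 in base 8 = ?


521663275 in base 8 = 3705771453
Number of digits = 10

10 digits (base 8)


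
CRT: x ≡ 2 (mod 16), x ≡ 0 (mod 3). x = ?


M = 16*3 = 48
M1 = M/16 = 3, M2 = M/3 = 16
M1^(-1) mod 16 = 11, M2^(-1) mod 3 = 1
x = 2*3*11 + 0*16*1 = 66
66 mod 48 = 18
Check: 18 mod 16 = 2 ✓, 18 mod 3 = 0 ✓

x ≡ 18 (mod 48)


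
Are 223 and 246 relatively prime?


Euclidean algorithm:
246 = 1 * 223 + 23
223 = 9 * 23 + 16
23 = 1 * 16 + 7
16 = 2 * 7 + 2
7 = 3 * 2 + 1
2 = 2 * 1 + 0
GCD(223, 246) = 1

Yes, coprime (GCD = 1)


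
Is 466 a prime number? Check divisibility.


466 / 2 = 233 (exact division)
466 is NOT prime.

No, 466 is not prime


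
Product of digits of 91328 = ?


9 × 1 × 3 × 2 × 8 = 432


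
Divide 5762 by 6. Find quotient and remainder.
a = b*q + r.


5762 = 6 * 960 + 2
Check: 5760 + 2 = 5762

q = 960, r = 2


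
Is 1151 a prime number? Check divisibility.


Check divisors up to sqrt(1151) = 33.9264
No divisors found.
1151 is prime.

Yes, 1151 is prime


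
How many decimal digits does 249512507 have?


249512507 has 9 digits in base 10
floor(log10(249512507)) + 1 = floor(8.3971) + 1 = 9

9 digits (base 10)


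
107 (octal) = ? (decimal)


107 (base 8) = 71 (decimal)
71 (decimal) = 71 (base 10)


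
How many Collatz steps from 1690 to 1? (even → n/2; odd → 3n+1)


1690 → 845 → 2536 → 1268 → 634 → 317 → 952 → 476 → 238 → 119 → 358 → 179 → 538 → 269 → 808 → 404 → 202 → 101 → 304 → 152 → 76 → 38 → 19 → 58 → 29 → 88 → 44 → 22 → 11 → 34 → 17 → 52 → 26 → 13 → 40 → 20 → 10 → 5 → 16 → 8 → 4 → 2 → 1
Total steps = 42

42 steps


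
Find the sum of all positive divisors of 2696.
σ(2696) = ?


Divisors of 2696: 1, 2, 4, 8, 337, 674, 1348, 2696
Sum = 1 + 2 + 4 + 8 + 337 + 674 + 1348 + 2696 = 5070

σ(2696) = 5070


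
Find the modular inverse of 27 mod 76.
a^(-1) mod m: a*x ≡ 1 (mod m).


Use the extended Euclidean algorithm on (76, 27); each row r = 76*s + 27*t:
r=76, s=1, t=0
r=27, s=0, t=1
q=2: r=22, s=1, t=-2   [76*(1) + 27*(-2) = 22]
q=1: r=5, s=-1, t=3   [76*(-1) + 27*(3) = 5]
q=4: r=2, s=5, t=-14   [76*(5) + 27*(-14) = 2]
q=2: r=1, s=-11, t=31   [76*(-11) + 27*(31) = 1]
q=2: r=0, s=27, t=-76   [76*(27) + 27*(-76) = 0]
GCD = 1 with t = 31, so 27*(31) ≡ 1 (mod 76)
Inverse = 31 mod 76 = 31
Check: 27 * 31 = 837 ≡ 1 (mod 76)

27^(-1) ≡ 31 (mod 76)


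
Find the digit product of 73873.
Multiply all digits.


7 × 3 × 8 × 7 × 3 = 3528


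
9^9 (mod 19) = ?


9^1 mod 19 = 9
9^2 mod 19 = 5
9^3 mod 19 = 7
9^4 mod 19 = 6
9^5 mod 19 = 16
9^6 mod 19 = 11
9^7 mod 19 = 4
9^8 mod 19 = 17
9^9 mod 19 = 1


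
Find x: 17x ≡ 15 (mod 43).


GCD(17, 43) = 1, unique solution
a^(-1) mod 43 = 38
x = 38 * 15 mod 43 = 11

x ≡ 11 (mod 43)


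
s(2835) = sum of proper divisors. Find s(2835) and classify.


Proper divisors: 1, 3, 5, 7, 9, 15, 21, 27, 35, 45, 63, 81, 105, 135, 189, 315, 405, 567, 945
Sum = 1 + 3 + 5 + 7 + 9 + 15 + 21 + 27 + 35 + 45 + 63 + 81 + 105 + 135 + 189 + 315 + 405 + 567 + 945 = 2973
2973 > 2835 → abundant

s(2835) = 2973 (abundant)


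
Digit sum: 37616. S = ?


3 + 7 + 6 + 1 + 6 = 23


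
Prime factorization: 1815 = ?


1815 / 3 = 605
605 / 5 = 121
121 / 11 = 11
11 / 11 = 1
1815 = 3 × 5 × 11^2


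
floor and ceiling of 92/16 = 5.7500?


92/16 = 5.7500
floor = 5
ceil = 6

floor = 5, ceil = 6


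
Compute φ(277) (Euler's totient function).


277 = 277
Prime factors: 277
φ(277) = 277 × (1-1/277)
= 277 × 276/277 = 276

φ(277) = 276


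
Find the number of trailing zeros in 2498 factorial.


floor(2498/5) = 499
floor(2498/25) = 99
floor(2498/125) = 19
floor(2498/625) = 3
Total = 620

620 trailing zeros


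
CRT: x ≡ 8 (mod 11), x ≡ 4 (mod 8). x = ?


M = 11*8 = 88
M1 = M/11 = 8, M2 = M/8 = 11
M1^(-1) mod 11 = 7, M2^(-1) mod 8 = 3
x = 8*8*7 + 4*11*3 = 580
580 mod 88 = 52
Check: 52 mod 11 = 8 ✓, 52 mod 8 = 4 ✓

x ≡ 52 (mod 88)


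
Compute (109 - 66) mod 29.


109 - 66 = 43
43 mod 29 = 14


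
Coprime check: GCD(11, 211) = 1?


Euclidean algorithm:
211 = 19 * 11 + 2
11 = 5 * 2 + 1
2 = 2 * 1 + 0
GCD(11, 211) = 1

Yes, coprime (GCD = 1)


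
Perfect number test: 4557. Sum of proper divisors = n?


Proper divisors of 4557: 1, 3, 7, 21, 31, 49, 93, 147, 217, 651, 1519
Sum = 1 + 3 + 7 + 21 + 31 + 49 + 93 + 147 + 217 + 651 + 1519 = 2739

No, 4557 is not perfect (2739 ≠ 4557)


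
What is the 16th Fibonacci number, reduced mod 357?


F(k) mod 357 for k=1..16:
1, 1, 2, 3, 5, 8, 13, 21, 34, 55, 89, 144, 233, 20, 253, 273
F(16) mod 357 = 273


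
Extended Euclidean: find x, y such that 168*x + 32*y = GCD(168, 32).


Tabular extended Euclidean (each row: r = 168*s + 32*t):
r=168, s=1, t=0
r=32, s=0, t=1
q=5: r=8, s=1, t=-5   [168*(1) + 32*(-5) = 8]
q=4: r=0, s=-4, t=21   [168*(-4) + 32*(21) = 0]
GCD = 8; from the row with r=8: x=1, y=-5
Check: 168*(1) + 32*(-5) = 168 - 160 = 8

GCD = 8, x = 1, y = -5


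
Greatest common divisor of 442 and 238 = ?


442 = 1 * 238 + 204
238 = 1 * 204 + 34
204 = 6 * 34 + 0
GCD = 34


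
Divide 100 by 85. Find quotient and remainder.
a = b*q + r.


100 = 85 * 1 + 15
Check: 85 + 15 = 100

q = 1, r = 15


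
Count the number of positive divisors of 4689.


4689 = 3^2 × 521^1
d(4689) = (2+1) × (1+1) = 6

6 divisors


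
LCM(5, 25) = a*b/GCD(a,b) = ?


GCD(5, 25) = 5
LCM = 5*25/5 = 125/5 = 25

LCM = 25


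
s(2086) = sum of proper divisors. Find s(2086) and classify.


Proper divisors: 1, 2, 7, 14, 149, 298, 1043
Sum = 1 + 2 + 7 + 14 + 149 + 298 + 1043 = 1514
1514 < 2086 → deficient

s(2086) = 1514 (deficient)


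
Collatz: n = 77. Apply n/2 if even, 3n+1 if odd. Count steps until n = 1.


77 → 232 → 116 → 58 → 29 → 88 → 44 → 22 → 11 → 34 → 17 → 52 → 26 → 13 → 40 → 20 → 10 → 5 → 16 → 8 → 4 → 2 → 1
Total steps = 22

22 steps


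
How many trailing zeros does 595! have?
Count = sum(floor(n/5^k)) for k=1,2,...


floor(595/5) = 119
floor(595/25) = 23
floor(595/125) = 4
Total = 146

146 trailing zeros


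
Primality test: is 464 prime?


464 / 2 = 232 (exact division)
464 is NOT prime.

No, 464 is not prime


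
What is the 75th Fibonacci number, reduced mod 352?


F(k) mod 352 for k=1..75:
1, 1, 2, 3, 5, 8, 13, 21, 34, 55, 89, 144, 233, 25, 258, 283, 189, 120, 309, 77, 34, 111, 145, 256, 49, 305, 2, 307, 309, 264, 221, 133, 2, 135, 137, 272, 57, 329, 34, 11, 45, 56, 101, 157, 258, 63, 321, 32, 1, 33, 34, 67, 101, 168, 269, 85, 2, 87, 89, 176, 265, 89, 2, 91, 93, 184, 277, 109, 34, 143, 177, 320, 145, 113, 258
F(75) mod 352 = 258


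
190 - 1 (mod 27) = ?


190 - 1 = 189
189 mod 27 = 0


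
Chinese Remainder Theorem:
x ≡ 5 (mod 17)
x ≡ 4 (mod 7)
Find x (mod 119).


M = 17*7 = 119
M1 = M/17 = 7, M2 = M/7 = 17
M1^(-1) mod 17 = 5, M2^(-1) mod 7 = 5
x = 5*7*5 + 4*17*5 = 515
515 mod 119 = 39
Check: 39 mod 17 = 5 ✓, 39 mod 7 = 4 ✓

x ≡ 39 (mod 119)


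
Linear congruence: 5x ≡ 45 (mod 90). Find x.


GCD(5, 90) = 5 divides 45
Divide: 1x ≡ 9 (mod 18)
x ≡ 9 (mod 18)


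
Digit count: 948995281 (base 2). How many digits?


948995281 in base 2 = 111000100100001000010011010001
Number of digits = 30

30 digits (base 2)


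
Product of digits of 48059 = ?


4 × 8 × 0 × 5 × 9 = 0


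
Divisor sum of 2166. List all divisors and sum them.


Divisors of 2166: 1, 2, 3, 6, 19, 38, 57, 114, 361, 722, 1083, 2166
Sum = 1 + 2 + 3 + 6 + 19 + 38 + 57 + 114 + 361 + 722 + 1083 + 2166 = 4572

σ(2166) = 4572


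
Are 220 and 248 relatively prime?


Euclidean algorithm:
248 = 1 * 220 + 28
220 = 7 * 28 + 24
28 = 1 * 24 + 4
24 = 6 * 4 + 0
GCD(220, 248) = 4

No, not coprime (GCD = 4)


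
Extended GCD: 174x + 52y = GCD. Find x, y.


Tabular extended Euclidean (each row: r = 174*s + 52*t):
r=174, s=1, t=0
r=52, s=0, t=1
q=3: r=18, s=1, t=-3   [174*(1) + 52*(-3) = 18]
q=2: r=16, s=-2, t=7   [174*(-2) + 52*(7) = 16]
q=1: r=2, s=3, t=-10   [174*(3) + 52*(-10) = 2]
q=8: r=0, s=-26, t=87   [174*(-26) + 52*(87) = 0]
GCD = 2; from the row with r=2: x=3, y=-10
Check: 174*(3) + 52*(-10) = 522 - 520 = 2

GCD = 2, x = 3, y = -10


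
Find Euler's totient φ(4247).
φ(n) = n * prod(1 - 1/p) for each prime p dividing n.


4247 = 31 × 137
Prime factors: 31, 137
φ(4247) = 4247 × (1-1/31) × (1-1/137)
= 4247 × 30/31 × 136/137 = 4080

φ(4247) = 4080


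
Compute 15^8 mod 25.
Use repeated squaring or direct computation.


15^1 mod 25 = 15
15^2 mod 25 = 0
15^3 mod 25 = 0
15^4 mod 25 = 0
15^5 mod 25 = 0
15^6 mod 25 = 0
15^7 mod 25 = 0
15^8 mod 25 = 0


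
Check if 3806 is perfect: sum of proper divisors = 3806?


Proper divisors of 3806: 1, 2, 11, 22, 173, 346, 1903
Sum = 1 + 2 + 11 + 22 + 173 + 346 + 1903 = 2458

No, 3806 is not perfect (2458 ≠ 3806)


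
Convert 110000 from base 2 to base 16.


110000 (base 2) = 48 (decimal)
48 (decimal) = 30 (base 16)


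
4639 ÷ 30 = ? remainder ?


4639 = 30 * 154 + 19
Check: 4620 + 19 = 4639

q = 154, r = 19


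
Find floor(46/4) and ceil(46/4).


46/4 = 11.5000
floor = 11
ceil = 12

floor = 11, ceil = 12


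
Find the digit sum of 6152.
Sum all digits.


6 + 1 + 5 + 2 = 14


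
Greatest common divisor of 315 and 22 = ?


315 = 14 * 22 + 7
22 = 3 * 7 + 1
7 = 7 * 1 + 0
GCD = 1


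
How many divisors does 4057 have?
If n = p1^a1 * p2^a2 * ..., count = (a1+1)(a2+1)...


4057 = 4057^1
d(4057) = (1+1) = 2

2 divisors


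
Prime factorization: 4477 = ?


4477 / 11 = 407
407 / 11 = 37
37 / 37 = 1
4477 = 11^2 × 37


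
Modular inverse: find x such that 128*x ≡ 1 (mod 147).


Use the extended Euclidean algorithm on (147, 128); each row r = 147*s + 128*t:
r=147, s=1, t=0
r=128, s=0, t=1
q=1: r=19, s=1, t=-1   [147*(1) + 128*(-1) = 19]
q=6: r=14, s=-6, t=7   [147*(-6) + 128*(7) = 14]
q=1: r=5, s=7, t=-8   [147*(7) + 128*(-8) = 5]
q=2: r=4, s=-20, t=23   [147*(-20) + 128*(23) = 4]
q=1: r=1, s=27, t=-31   [147*(27) + 128*(-31) = 1]
q=4: r=0, s=-128, t=147   [147*(-128) + 128*(147) = 0]
GCD = 1 with t = -31, so 128*(-31) ≡ 1 (mod 147)
Inverse = -31 mod 147 = 116
Check: 128 * 116 = 14848 ≡ 1 (mod 147)

128^(-1) ≡ 116 (mod 147)


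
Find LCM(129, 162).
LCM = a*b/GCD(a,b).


GCD(129, 162) = 3
LCM = 129*162/3 = 20898/3 = 6966

LCM = 6966


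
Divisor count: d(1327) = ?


1327 = 1327^1
d(1327) = (1+1) = 2

2 divisors


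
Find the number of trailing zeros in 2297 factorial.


floor(2297/5) = 459
floor(2297/25) = 91
floor(2297/125) = 18
floor(2297/625) = 3
Total = 571

571 trailing zeros


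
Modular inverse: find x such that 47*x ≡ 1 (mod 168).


Use the extended Euclidean algorithm on (168, 47); each row r = 168*s + 47*t:
r=168, s=1, t=0
r=47, s=0, t=1
q=3: r=27, s=1, t=-3   [168*(1) + 47*(-3) = 27]
q=1: r=20, s=-1, t=4   [168*(-1) + 47*(4) = 20]
q=1: r=7, s=2, t=-7   [168*(2) + 47*(-7) = 7]
q=2: r=6, s=-5, t=18   [168*(-5) + 47*(18) = 6]
q=1: r=1, s=7, t=-25   [168*(7) + 47*(-25) = 1]
q=6: r=0, s=-47, t=168   [168*(-47) + 47*(168) = 0]
GCD = 1 with t = -25, so 47*(-25) ≡ 1 (mod 168)
Inverse = -25 mod 168 = 143
Check: 47 * 143 = 6721 ≡ 1 (mod 168)

47^(-1) ≡ 143 (mod 168)


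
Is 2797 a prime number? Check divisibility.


Check divisors up to sqrt(2797) = 52.8867
No divisors found.
2797 is prime.

Yes, 2797 is prime


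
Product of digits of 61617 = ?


6 × 1 × 6 × 1 × 7 = 252


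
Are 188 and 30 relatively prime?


Euclidean algorithm:
188 = 6 * 30 + 8
30 = 3 * 8 + 6
8 = 1 * 6 + 2
6 = 3 * 2 + 0
GCD(188, 30) = 2

No, not coprime (GCD = 2)


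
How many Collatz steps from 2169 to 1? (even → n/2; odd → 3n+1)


2169 → 6508 → 3254 → 1627 → 4882 → 2441 → 7324 → 3662 → 1831 → 5494 → 2747 → 8242 → 4121 → 12364 → 6182 → 3091 → 9274 → 4637 → 13912 → 6956 → 3478 → 1739 → 5218 → 2609 → 7828 → 3914 → 1957 → 5872 → 2936 → 1468 → 734 → 367 → 1102 → 551 → 1654 → 827 → 2482 → 1241 → 3724 → 1862 → 931 → 2794 → 1397 → 4192 → 2096 → 1048 → 524 → 262 → 131 → 394 → 197 → 592 → 296 → 148 → 74 → 37 → 112 → 56 → 28 → 14 → 7 → 22 → 11 → 34 → 17 → 52 → 26 → 13 → 40 → 20 → 10 → 5 → 16 → 8 → 4 → 2 → 1
Total steps = 76

76 steps


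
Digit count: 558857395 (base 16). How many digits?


558857395 in base 16 = 214F7CB3
Number of digits = 8

8 digits (base 16)


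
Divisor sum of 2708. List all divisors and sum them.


Divisors of 2708: 1, 2, 4, 677, 1354, 2708
Sum = 1 + 2 + 4 + 677 + 1354 + 2708 = 4746

σ(2708) = 4746


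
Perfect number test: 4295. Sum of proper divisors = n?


Proper divisors of 4295: 1, 5, 859
Sum = 1 + 5 + 859 = 865

No, 4295 is not perfect (865 ≠ 4295)


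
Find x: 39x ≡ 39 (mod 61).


GCD(39, 61) = 1, unique solution
a^(-1) mod 61 = 36
x = 36 * 39 mod 61 = 1

x ≡ 1 (mod 61)


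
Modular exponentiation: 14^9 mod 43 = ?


14^1 mod 43 = 14
14^2 mod 43 = 24
14^3 mod 43 = 35
14^4 mod 43 = 17
14^5 mod 43 = 23
14^6 mod 43 = 21
14^7 mod 43 = 36
14^8 mod 43 = 31
14^9 mod 43 = 4


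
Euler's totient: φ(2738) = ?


2738 = 2 × 37^2
Prime factors: 2, 37
φ(2738) = 2738 × (1-1/2) × (1-1/37)
= 2738 × 1/2 × 36/37 = 1332

φ(2738) = 1332


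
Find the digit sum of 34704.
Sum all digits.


3 + 4 + 7 + 0 + 4 = 18


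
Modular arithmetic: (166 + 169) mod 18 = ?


166 + 169 = 335
335 mod 18 = 11


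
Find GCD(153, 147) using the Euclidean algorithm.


153 = 1 * 147 + 6
147 = 24 * 6 + 3
6 = 2 * 3 + 0
GCD = 3


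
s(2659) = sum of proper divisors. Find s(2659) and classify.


Proper divisors: 1
Sum = 1 = 1
1 < 2659 → deficient

s(2659) = 1 (deficient)


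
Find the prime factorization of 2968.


2968 / 2 = 1484
1484 / 2 = 742
742 / 2 = 371
371 / 7 = 53
53 / 53 = 1
2968 = 2^3 × 7 × 53


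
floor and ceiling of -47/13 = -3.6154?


-47/13 = -3.6154
floor = -4
ceil = -3

floor = -4, ceil = -3


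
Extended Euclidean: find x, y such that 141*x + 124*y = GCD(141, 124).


Tabular extended Euclidean (each row: r = 141*s + 124*t):
r=141, s=1, t=0
r=124, s=0, t=1
q=1: r=17, s=1, t=-1   [141*(1) + 124*(-1) = 17]
q=7: r=5, s=-7, t=8   [141*(-7) + 124*(8) = 5]
q=3: r=2, s=22, t=-25   [141*(22) + 124*(-25) = 2]
q=2: r=1, s=-51, t=58   [141*(-51) + 124*(58) = 1]
q=2: r=0, s=124, t=-141   [141*(124) + 124*(-141) = 0]
GCD = 1; from the row with r=1: x=-51, y=58
Check: 141*(-51) + 124*(58) = -7191 + 7192 = 1

GCD = 1, x = -51, y = 58


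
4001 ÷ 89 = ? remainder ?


4001 = 89 * 44 + 85
Check: 3916 + 85 = 4001

q = 44, r = 85


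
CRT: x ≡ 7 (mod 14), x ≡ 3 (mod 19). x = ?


M = 14*19 = 266
M1 = M/14 = 19, M2 = M/19 = 14
M1^(-1) mod 14 = 3, M2^(-1) mod 19 = 15
x = 7*19*3 + 3*14*15 = 1029
1029 mod 266 = 231
Check: 231 mod 14 = 7 ✓, 231 mod 19 = 3 ✓

x ≡ 231 (mod 266)


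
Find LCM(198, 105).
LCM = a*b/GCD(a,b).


GCD(198, 105) = 3
LCM = 198*105/3 = 20790/3 = 6930

LCM = 6930


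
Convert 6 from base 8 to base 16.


6 (base 8) = 6 (decimal)
6 (decimal) = 6 (base 16)


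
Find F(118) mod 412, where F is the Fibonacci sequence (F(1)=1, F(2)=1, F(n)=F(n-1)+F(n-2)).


F(k) mod 412 for k=1..118:
1, 1, 2, 3, 5, 8, 13, 21, 34, 55, 89, 144, 233, 377, 198, 163, 361, 112, 61, 173, 234, 407, 229, 224, 41, 265, 306, 159, 53, 212, 265, 65, 330, 395, 313, 296, 197, 81, 278, 359, 225, 172, 397, 157, 142, 299, 29, 328, 357, 273, 218, 79, 297, 376, 261, 225, 74, 299, 373, 260, 221, 69, 290, 359, 237, 184, 9, 193, 202, 395, 185, 168, 353, 109, 50, 159, 209, 368, 165, 121, 286, 407, 281, 276, 145, 9, 154, 163, 317, 68, 385, 41, 14, 55, 69, 124, 193, 317, 98, 3, 101, 104, 205, 309, 102, 411, 101, 100, 201, 301, 90, 391, 69, 48, 117, 165, 282, 35
F(118) mod 412 = 35


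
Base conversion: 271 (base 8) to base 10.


271 (base 8) = 185 (decimal)
185 (decimal) = 185 (base 10)


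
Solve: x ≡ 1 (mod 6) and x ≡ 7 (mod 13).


M = 6*13 = 78
M1 = M/6 = 13, M2 = M/13 = 6
M1^(-1) mod 6 = 1, M2^(-1) mod 13 = 11
x = 1*13*1 + 7*6*11 = 475
475 mod 78 = 7
Check: 7 mod 6 = 1 ✓, 7 mod 13 = 7 ✓

x ≡ 7 (mod 78)


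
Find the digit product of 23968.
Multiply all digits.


2 × 3 × 9 × 6 × 8 = 2592


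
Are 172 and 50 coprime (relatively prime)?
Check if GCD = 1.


Euclidean algorithm:
172 = 3 * 50 + 22
50 = 2 * 22 + 6
22 = 3 * 6 + 4
6 = 1 * 4 + 2
4 = 2 * 2 + 0
GCD(172, 50) = 2

No, not coprime (GCD = 2)


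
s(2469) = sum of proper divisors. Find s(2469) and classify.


Proper divisors: 1, 3, 823
Sum = 1 + 3 + 823 = 827
827 < 2469 → deficient

s(2469) = 827 (deficient)


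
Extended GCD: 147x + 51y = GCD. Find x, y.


Tabular extended Euclidean (each row: r = 147*s + 51*t):
r=147, s=1, t=0
r=51, s=0, t=1
q=2: r=45, s=1, t=-2   [147*(1) + 51*(-2) = 45]
q=1: r=6, s=-1, t=3   [147*(-1) + 51*(3) = 6]
q=7: r=3, s=8, t=-23   [147*(8) + 51*(-23) = 3]
q=2: r=0, s=-17, t=49   [147*(-17) + 51*(49) = 0]
GCD = 3; from the row with r=3: x=8, y=-23
Check: 147*(8) + 51*(-23) = 1176 - 1173 = 3

GCD = 3, x = 8, y = -23


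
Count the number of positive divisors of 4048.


4048 = 2^4 × 11^1 × 23^1
d(4048) = (4+1) × (1+1) × (1+1) = 20

20 divisors


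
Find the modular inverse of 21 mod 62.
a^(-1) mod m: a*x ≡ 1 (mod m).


Use the extended Euclidean algorithm on (62, 21); each row r = 62*s + 21*t:
r=62, s=1, t=0
r=21, s=0, t=1
q=2: r=20, s=1, t=-2   [62*(1) + 21*(-2) = 20]
q=1: r=1, s=-1, t=3   [62*(-1) + 21*(3) = 1]
q=20: r=0, s=21, t=-62   [62*(21) + 21*(-62) = 0]
GCD = 1 with t = 3, so 21*(3) ≡ 1 (mod 62)
Inverse = 3 mod 62 = 3
Check: 21 * 3 = 63 ≡ 1 (mod 62)

21^(-1) ≡ 3 (mod 62)


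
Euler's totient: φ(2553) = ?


2553 = 3 × 23 × 37
Prime factors: 3, 23, 37
φ(2553) = 2553 × (1-1/3) × (1-1/23) × (1-1/37)
= 2553 × 2/3 × 22/23 × 36/37 = 1584

φ(2553) = 1584


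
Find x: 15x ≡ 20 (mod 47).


GCD(15, 47) = 1, unique solution
a^(-1) mod 47 = 22
x = 22 * 20 mod 47 = 17

x ≡ 17 (mod 47)


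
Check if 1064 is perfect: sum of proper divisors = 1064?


Proper divisors of 1064: 1, 2, 4, 7, 8, 14, 19, 28, 38, 56, 76, 133, 152, 266, 532
Sum = 1 + 2 + 4 + 7 + 8 + 14 + 19 + 28 + 38 + 56 + 76 + 133 + 152 + 266 + 532 = 1336

No, 1064 is not perfect (1336 ≠ 1064)


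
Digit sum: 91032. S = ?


9 + 1 + 0 + 3 + 2 = 15


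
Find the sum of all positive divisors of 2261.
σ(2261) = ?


Divisors of 2261: 1, 7, 17, 19, 119, 133, 323, 2261
Sum = 1 + 7 + 17 + 19 + 119 + 133 + 323 + 2261 = 2880

σ(2261) = 2880


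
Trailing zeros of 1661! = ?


floor(1661/5) = 332
floor(1661/25) = 66
floor(1661/125) = 13
floor(1661/625) = 2
Total = 413

413 trailing zeros


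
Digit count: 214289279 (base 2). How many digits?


214289279 in base 2 = 1100110001011100101101111111
Number of digits = 28

28 digits (base 2)


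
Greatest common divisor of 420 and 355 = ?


420 = 1 * 355 + 65
355 = 5 * 65 + 30
65 = 2 * 30 + 5
30 = 6 * 5 + 0
GCD = 5


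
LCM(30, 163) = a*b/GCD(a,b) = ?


GCD(30, 163) = 1
LCM = 30*163/1 = 4890/1 = 4890

LCM = 4890


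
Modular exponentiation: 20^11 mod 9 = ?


20^1 mod 9 = 2
20^2 mod 9 = 4
20^3 mod 9 = 8
20^4 mod 9 = 7
20^5 mod 9 = 5
20^6 mod 9 = 1
20^7 mod 9 = 2
20^8 mod 9 = 4
20^9 mod 9 = 8
20^10 mod 9 = 7
20^11 mod 9 = 5


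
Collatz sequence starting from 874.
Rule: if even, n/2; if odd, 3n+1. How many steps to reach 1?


874 → 437 → 1312 → 656 → 328 → 164 → 82 → 41 → 124 → 62 → 31 → 94 → 47 → 142 → 71 → 214 → 107 → 322 → 161 → 484 → 242 → 121 → 364 → 182 → 91 → 274 → 137 → 412 → 206 → 103 → 310 → 155 → 466 → 233 → 700 → 350 → 175 → 526 → 263 → 790 → 395 → 1186 → 593 → 1780 → 890 → 445 → 1336 → 668 → 334 → 167 → 502 → 251 → 754 → 377 → 1132 → 566 → 283 → 850 → 425 → 1276 → 638 → 319 → 958 → 479 → 1438 → 719 → 2158 → 1079 → 3238 → 1619 → 4858 → 2429 → 7288 → 3644 → 1822 → 911 → 2734 → 1367 → 4102 → 2051 → 6154 → 3077 → 9232 → 4616 → 2308 → 1154 → 577 → 1732 → 866 → 433 → 1300 → 650 → 325 → 976 → 488 → 244 → 122 → 61 → 184 → 92 → 46 → 23 → 70 → 35 → 106 → 53 → 160 → 80 → 40 → 20 → 10 → 5 → 16 → 8 → 4 → 2 → 1
Total steps = 116

116 steps
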